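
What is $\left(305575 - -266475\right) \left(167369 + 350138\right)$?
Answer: $296039879350$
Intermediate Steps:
$\left(305575 - -266475\right) \left(167369 + 350138\right) = \left(305575 + 266475\right) 517507 = 572050 \cdot 517507 = 296039879350$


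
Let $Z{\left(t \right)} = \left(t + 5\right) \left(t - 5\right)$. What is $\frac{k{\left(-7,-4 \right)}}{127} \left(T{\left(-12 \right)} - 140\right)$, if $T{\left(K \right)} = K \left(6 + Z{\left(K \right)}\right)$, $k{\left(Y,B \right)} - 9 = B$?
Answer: $- \frac{8200}{127} \approx -64.567$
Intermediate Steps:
$Z{\left(t \right)} = \left(-5 + t\right) \left(5 + t\right)$ ($Z{\left(t \right)} = \left(5 + t\right) \left(-5 + t\right) = \left(-5 + t\right) \left(5 + t\right)$)
$k{\left(Y,B \right)} = 9 + B$
$T{\left(K \right)} = K \left(-19 + K^{2}\right)$ ($T{\left(K \right)} = K \left(6 + \left(-25 + K^{2}\right)\right) = K \left(-19 + K^{2}\right)$)
$\frac{k{\left(-7,-4 \right)}}{127} \left(T{\left(-12 \right)} - 140\right) = \frac{9 - 4}{127} \left(- 12 \left(-19 + \left(-12\right)^{2}\right) - 140\right) = 5 \cdot \frac{1}{127} \left(- 12 \left(-19 + 144\right) - 140\right) = \frac{5 \left(\left(-12\right) 125 - 140\right)}{127} = \frac{5 \left(-1500 - 140\right)}{127} = \frac{5}{127} \left(-1640\right) = - \frac{8200}{127}$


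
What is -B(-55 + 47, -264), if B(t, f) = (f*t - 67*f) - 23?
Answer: -19777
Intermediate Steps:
B(t, f) = -23 - 67*f + f*t (B(t, f) = (-67*f + f*t) - 23 = -23 - 67*f + f*t)
-B(-55 + 47, -264) = -(-23 - 67*(-264) - 264*(-55 + 47)) = -(-23 + 17688 - 264*(-8)) = -(-23 + 17688 + 2112) = -1*19777 = -19777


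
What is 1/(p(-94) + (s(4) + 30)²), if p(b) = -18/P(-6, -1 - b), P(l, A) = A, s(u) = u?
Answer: 31/35830 ≈ 0.00086520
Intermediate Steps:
p(b) = -18/(-1 - b)
1/(p(-94) + (s(4) + 30)²) = 1/(18/(1 - 94) + (4 + 30)²) = 1/(18/(-93) + 34²) = 1/(18*(-1/93) + 1156) = 1/(-6/31 + 1156) = 1/(35830/31) = 31/35830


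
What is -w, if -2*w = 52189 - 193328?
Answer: -141139/2 ≈ -70570.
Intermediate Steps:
w = 141139/2 (w = -(52189 - 193328)/2 = -½*(-141139) = 141139/2 ≈ 70570.)
-w = -1*141139/2 = -141139/2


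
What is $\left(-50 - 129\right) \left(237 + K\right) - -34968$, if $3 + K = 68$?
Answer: $-19090$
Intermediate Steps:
$K = 65$ ($K = -3 + 68 = 65$)
$\left(-50 - 129\right) \left(237 + K\right) - -34968 = \left(-50 - 129\right) \left(237 + 65\right) - -34968 = \left(-179\right) 302 + 34968 = -54058 + 34968 = -19090$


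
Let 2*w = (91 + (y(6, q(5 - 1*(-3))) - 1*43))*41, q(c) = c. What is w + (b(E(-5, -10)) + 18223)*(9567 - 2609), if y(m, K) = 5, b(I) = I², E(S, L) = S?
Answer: 253941341/2 ≈ 1.2697e+8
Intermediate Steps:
w = 2173/2 (w = ((91 + (5 - 1*43))*41)/2 = ((91 + (5 - 43))*41)/2 = ((91 - 38)*41)/2 = (53*41)/2 = (½)*2173 = 2173/2 ≈ 1086.5)
w + (b(E(-5, -10)) + 18223)*(9567 - 2609) = 2173/2 + ((-5)² + 18223)*(9567 - 2609) = 2173/2 + (25 + 18223)*6958 = 2173/2 + 18248*6958 = 2173/2 + 126969584 = 253941341/2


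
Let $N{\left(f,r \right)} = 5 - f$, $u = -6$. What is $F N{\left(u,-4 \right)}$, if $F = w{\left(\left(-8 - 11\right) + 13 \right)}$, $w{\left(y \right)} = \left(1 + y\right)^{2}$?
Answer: $275$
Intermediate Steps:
$F = 25$ ($F = \left(1 + \left(\left(-8 - 11\right) + 13\right)\right)^{2} = \left(1 + \left(-19 + 13\right)\right)^{2} = \left(1 - 6\right)^{2} = \left(-5\right)^{2} = 25$)
$F N{\left(u,-4 \right)} = 25 \left(5 - -6\right) = 25 \left(5 + 6\right) = 25 \cdot 11 = 275$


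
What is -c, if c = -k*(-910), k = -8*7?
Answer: 50960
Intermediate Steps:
k = -56
c = -50960 (c = -(-56)*(-910) = -1*50960 = -50960)
-c = -1*(-50960) = 50960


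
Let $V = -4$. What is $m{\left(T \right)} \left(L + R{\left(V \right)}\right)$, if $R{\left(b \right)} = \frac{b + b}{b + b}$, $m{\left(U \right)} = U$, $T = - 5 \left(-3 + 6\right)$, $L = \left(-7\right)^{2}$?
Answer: $-750$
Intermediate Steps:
$L = 49$
$T = -15$ ($T = \left(-5\right) 3 = -15$)
$R{\left(b \right)} = 1$ ($R{\left(b \right)} = \frac{2 b}{2 b} = 2 b \frac{1}{2 b} = 1$)
$m{\left(T \right)} \left(L + R{\left(V \right)}\right) = - 15 \left(49 + 1\right) = \left(-15\right) 50 = -750$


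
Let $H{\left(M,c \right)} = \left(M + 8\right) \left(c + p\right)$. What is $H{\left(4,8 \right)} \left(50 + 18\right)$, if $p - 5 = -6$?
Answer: $5712$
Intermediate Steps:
$p = -1$ ($p = 5 - 6 = -1$)
$H{\left(M,c \right)} = \left(-1 + c\right) \left(8 + M\right)$ ($H{\left(M,c \right)} = \left(M + 8\right) \left(c - 1\right) = \left(8 + M\right) \left(-1 + c\right) = \left(-1 + c\right) \left(8 + M\right)$)
$H{\left(4,8 \right)} \left(50 + 18\right) = \left(-8 - 4 + 8 \cdot 8 + 4 \cdot 8\right) \left(50 + 18\right) = \left(-8 - 4 + 64 + 32\right) 68 = 84 \cdot 68 = 5712$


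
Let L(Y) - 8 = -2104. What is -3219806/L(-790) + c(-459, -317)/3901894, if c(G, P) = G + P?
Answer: 3140835021517/2044592456 ≈ 1536.2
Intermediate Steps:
L(Y) = -2096 (L(Y) = 8 - 2104 = -2096)
-3219806/L(-790) + c(-459, -317)/3901894 = -3219806/(-2096) + (-459 - 317)/3901894 = -3219806*(-1/2096) - 776*1/3901894 = 1609903/1048 - 388/1950947 = 3140835021517/2044592456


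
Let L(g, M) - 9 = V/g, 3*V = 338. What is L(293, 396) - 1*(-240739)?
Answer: 211617830/879 ≈ 2.4075e+5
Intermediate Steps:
V = 338/3 (V = (⅓)*338 = 338/3 ≈ 112.67)
L(g, M) = 9 + 338/(3*g)
L(293, 396) - 1*(-240739) = (9 + (338/3)/293) - 1*(-240739) = (9 + (338/3)*(1/293)) + 240739 = (9 + 338/879) + 240739 = 8249/879 + 240739 = 211617830/879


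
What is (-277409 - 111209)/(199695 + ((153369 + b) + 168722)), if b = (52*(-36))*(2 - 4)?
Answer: -194309/262765 ≈ -0.73948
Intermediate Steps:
b = 3744 (b = -1872*(-2) = 3744)
(-277409 - 111209)/(199695 + ((153369 + b) + 168722)) = (-277409 - 111209)/(199695 + ((153369 + 3744) + 168722)) = -388618/(199695 + (157113 + 168722)) = -388618/(199695 + 325835) = -388618/525530 = -388618*1/525530 = -194309/262765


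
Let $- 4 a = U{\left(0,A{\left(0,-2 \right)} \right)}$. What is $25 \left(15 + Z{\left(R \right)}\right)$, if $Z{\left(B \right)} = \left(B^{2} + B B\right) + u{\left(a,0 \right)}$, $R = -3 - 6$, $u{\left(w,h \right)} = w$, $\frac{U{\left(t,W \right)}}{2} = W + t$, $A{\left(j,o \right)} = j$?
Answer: $4425$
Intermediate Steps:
$U{\left(t,W \right)} = 2 W + 2 t$ ($U{\left(t,W \right)} = 2 \left(W + t\right) = 2 W + 2 t$)
$a = 0$ ($a = - \frac{2 \cdot 0 + 2 \cdot 0}{4} = - \frac{0 + 0}{4} = \left(- \frac{1}{4}\right) 0 = 0$)
$R = -9$ ($R = -3 - 6 = -9$)
$Z{\left(B \right)} = 2 B^{2}$ ($Z{\left(B \right)} = \left(B^{2} + B B\right) + 0 = \left(B^{2} + B^{2}\right) + 0 = 2 B^{2} + 0 = 2 B^{2}$)
$25 \left(15 + Z{\left(R \right)}\right) = 25 \left(15 + 2 \left(-9\right)^{2}\right) = 25 \left(15 + 2 \cdot 81\right) = 25 \left(15 + 162\right) = 25 \cdot 177 = 4425$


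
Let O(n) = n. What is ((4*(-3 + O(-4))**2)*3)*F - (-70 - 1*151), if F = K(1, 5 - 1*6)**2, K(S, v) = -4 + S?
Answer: 5513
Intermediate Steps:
F = 9 (F = (-4 + 1)**2 = (-3)**2 = 9)
((4*(-3 + O(-4))**2)*3)*F - (-70 - 1*151) = ((4*(-3 - 4)**2)*3)*9 - (-70 - 1*151) = ((4*(-7)**2)*3)*9 - (-70 - 151) = ((4*49)*3)*9 - 1*(-221) = (196*3)*9 + 221 = 588*9 + 221 = 5292 + 221 = 5513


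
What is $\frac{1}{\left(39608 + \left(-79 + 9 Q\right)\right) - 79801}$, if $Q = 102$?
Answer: $- \frac{1}{39354} \approx -2.541 \cdot 10^{-5}$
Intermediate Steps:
$\frac{1}{\left(39608 + \left(-79 + 9 Q\right)\right) - 79801} = \frac{1}{\left(39608 + \left(-79 + 9 \cdot 102\right)\right) - 79801} = \frac{1}{\left(39608 + \left(-79 + 918\right)\right) - 79801} = \frac{1}{\left(39608 + 839\right) - 79801} = \frac{1}{40447 - 79801} = \frac{1}{-39354} = - \frac{1}{39354}$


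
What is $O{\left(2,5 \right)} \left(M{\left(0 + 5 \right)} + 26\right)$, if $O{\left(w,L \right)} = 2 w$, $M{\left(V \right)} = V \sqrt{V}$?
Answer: $104 + 20 \sqrt{5} \approx 148.72$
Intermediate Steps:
$M{\left(V \right)} = V^{\frac{3}{2}}$
$O{\left(2,5 \right)} \left(M{\left(0 + 5 \right)} + 26\right) = 2 \cdot 2 \left(\left(0 + 5\right)^{\frac{3}{2}} + 26\right) = 4 \left(5^{\frac{3}{2}} + 26\right) = 4 \left(5 \sqrt{5} + 26\right) = 4 \left(26 + 5 \sqrt{5}\right) = 104 + 20 \sqrt{5}$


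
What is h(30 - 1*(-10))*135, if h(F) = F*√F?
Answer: 10800*√10 ≈ 34153.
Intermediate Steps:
h(F) = F^(3/2)
h(30 - 1*(-10))*135 = (30 - 1*(-10))^(3/2)*135 = (30 + 10)^(3/2)*135 = 40^(3/2)*135 = (80*√10)*135 = 10800*√10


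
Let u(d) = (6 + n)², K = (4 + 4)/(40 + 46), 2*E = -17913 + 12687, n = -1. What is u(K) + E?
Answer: -2588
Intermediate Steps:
E = -2613 (E = (-17913 + 12687)/2 = (½)*(-5226) = -2613)
K = 4/43 (K = 8/86 = 8*(1/86) = 4/43 ≈ 0.093023)
u(d) = 25 (u(d) = (6 - 1)² = 5² = 25)
u(K) + E = 25 - 2613 = -2588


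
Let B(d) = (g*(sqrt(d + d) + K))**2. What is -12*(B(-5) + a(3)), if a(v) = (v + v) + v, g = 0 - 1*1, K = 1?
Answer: -24*I*sqrt(10) ≈ -75.895*I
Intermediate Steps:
g = -1 (g = 0 - 1 = -1)
B(d) = (-1 - sqrt(2)*sqrt(d))**2 (B(d) = (-(sqrt(d + d) + 1))**2 = (-(sqrt(2*d) + 1))**2 = (-(sqrt(2)*sqrt(d) + 1))**2 = (-(1 + sqrt(2)*sqrt(d)))**2 = (-1 - sqrt(2)*sqrt(d))**2)
a(v) = 3*v (a(v) = 2*v + v = 3*v)
-12*(B(-5) + a(3)) = -12*((1 + sqrt(2)*sqrt(-5))**2 + 3*3) = -12*((1 + sqrt(2)*(I*sqrt(5)))**2 + 9) = -12*((1 + I*sqrt(10))**2 + 9) = -12*(9 + (1 + I*sqrt(10))**2) = -108 - 12*(1 + I*sqrt(10))**2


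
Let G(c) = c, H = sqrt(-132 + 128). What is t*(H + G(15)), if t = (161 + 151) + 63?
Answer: 5625 + 750*I ≈ 5625.0 + 750.0*I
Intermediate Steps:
H = 2*I (H = sqrt(-4) = 2*I ≈ 2.0*I)
t = 375 (t = 312 + 63 = 375)
t*(H + G(15)) = 375*(2*I + 15) = 375*(15 + 2*I) = 5625 + 750*I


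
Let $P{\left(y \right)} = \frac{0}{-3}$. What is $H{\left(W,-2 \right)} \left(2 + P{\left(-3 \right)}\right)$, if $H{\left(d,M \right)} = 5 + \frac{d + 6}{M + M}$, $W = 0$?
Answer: $7$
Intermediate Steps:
$P{\left(y \right)} = 0$ ($P{\left(y \right)} = 0 \left(- \frac{1}{3}\right) = 0$)
$H{\left(d,M \right)} = 5 + \frac{6 + d}{2 M}$
$H{\left(W,-2 \right)} \left(2 + P{\left(-3 \right)}\right) = \frac{6 + 0 + 10 \left(-2\right)}{2 \left(-2\right)} \left(2 + 0\right) = \frac{1}{2} \left(- \frac{1}{2}\right) \left(6 + 0 - 20\right) 2 = \frac{1}{2} \left(- \frac{1}{2}\right) \left(-14\right) 2 = \frac{7}{2} \cdot 2 = 7$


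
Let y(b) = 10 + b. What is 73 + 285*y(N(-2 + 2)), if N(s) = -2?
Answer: 2353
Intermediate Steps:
73 + 285*y(N(-2 + 2)) = 73 + 285*(10 - 2) = 73 + 285*8 = 73 + 2280 = 2353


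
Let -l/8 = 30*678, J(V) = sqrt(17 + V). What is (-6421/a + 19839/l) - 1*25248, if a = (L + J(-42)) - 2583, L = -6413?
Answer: -110824430852947613/4389536943840 + 32105*I/80928041 ≈ -25247.0 + 0.00039671*I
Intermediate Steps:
l = -162720 (l = -240*678 = -8*20340 = -162720)
a = -8996 + 5*I (a = (-6413 + sqrt(17 - 42)) - 2583 = (-6413 + sqrt(-25)) - 2583 = (-6413 + 5*I) - 2583 = -8996 + 5*I ≈ -8996.0 + 5.0*I)
(-6421/a + 19839/l) - 1*25248 = (-6421*(-8996 - 5*I)/80928041 + 19839/(-162720)) - 1*25248 = (-6421*(-8996 - 5*I)/80928041 + 19839*(-1/162720)) - 25248 = (-6421*(-8996 - 5*I)/80928041 - 6613/54240) - 25248 = (-6613/54240 - 6421*(-8996 - 5*I)/80928041) - 25248 = -1369458133/54240 - 6421*(-8996 - 5*I)/80928041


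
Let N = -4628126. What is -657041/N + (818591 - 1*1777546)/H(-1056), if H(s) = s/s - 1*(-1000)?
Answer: -4437506870289/4632754126 ≈ -957.86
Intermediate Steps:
H(s) = 1001 (H(s) = 1 + 1000 = 1001)
-657041/N + (818591 - 1*1777546)/H(-1056) = -657041/(-4628126) + (818591 - 1*1777546)/1001 = -657041*(-1/4628126) + (818591 - 1777546)*(1/1001) = 657041/4628126 - 958955*1/1001 = 657041/4628126 - 958955/1001 = -4437506870289/4632754126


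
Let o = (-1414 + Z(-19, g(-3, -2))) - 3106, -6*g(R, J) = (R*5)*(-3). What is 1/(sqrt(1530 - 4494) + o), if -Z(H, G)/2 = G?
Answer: -4505/20297989 - 2*I*sqrt(741)/20297989 ≈ -0.00022194 - 2.6822e-6*I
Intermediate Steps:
g(R, J) = 5*R/2 (g(R, J) = -R*5*(-3)/6 = -5*R*(-3)/6 = -(-5)*R/2 = 5*R/2)
Z(H, G) = -2*G
o = -4505 (o = (-1414 - 5*(-3)) - 3106 = (-1414 - 2*(-15/2)) - 3106 = (-1414 + 15) - 3106 = -1399 - 3106 = -4505)
1/(sqrt(1530 - 4494) + o) = 1/(sqrt(1530 - 4494) - 4505) = 1/(sqrt(-2964) - 4505) = 1/(2*I*sqrt(741) - 4505) = 1/(-4505 + 2*I*sqrt(741))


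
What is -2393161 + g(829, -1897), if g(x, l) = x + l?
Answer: -2394229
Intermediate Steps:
g(x, l) = l + x
-2393161 + g(829, -1897) = -2393161 + (-1897 + 829) = -2393161 - 1068 = -2394229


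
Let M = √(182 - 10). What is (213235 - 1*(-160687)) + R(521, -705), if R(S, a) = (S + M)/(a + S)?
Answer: 68801127/184 - √43/92 ≈ 3.7392e+5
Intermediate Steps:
M = 2*√43 (M = √172 = 2*√43 ≈ 13.115)
R(S, a) = (S + 2*√43)/(S + a) (R(S, a) = (S + 2*√43)/(a + S) = (S + 2*√43)/(S + a))
(213235 - 1*(-160687)) + R(521, -705) = (213235 - 1*(-160687)) + (521 + 2*√43)/(521 - 705) = (213235 + 160687) + (521 + 2*√43)/(-184) = 373922 - (521 + 2*√43)/184 = 373922 + (-521/184 - √43/92) = 68801127/184 - √43/92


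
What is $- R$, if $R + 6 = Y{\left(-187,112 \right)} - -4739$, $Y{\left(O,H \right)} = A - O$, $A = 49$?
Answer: $-4969$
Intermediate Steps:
$Y{\left(O,H \right)} = 49 - O$
$R = 4969$ ($R = -6 + \left(\left(49 - -187\right) - -4739\right) = -6 + \left(\left(49 + 187\right) + 4739\right) = -6 + \left(236 + 4739\right) = -6 + 4975 = 4969$)
$- R = \left(-1\right) 4969 = -4969$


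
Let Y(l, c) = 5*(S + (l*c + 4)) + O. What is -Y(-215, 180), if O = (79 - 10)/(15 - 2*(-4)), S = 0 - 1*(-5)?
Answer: 193452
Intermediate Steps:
S = 5 (S = 0 + 5 = 5)
O = 3 (O = 69/(15 + 8) = 69/23 = 69*(1/23) = 3)
Y(l, c) = 48 + 5*c*l (Y(l, c) = 5*(5 + (l*c + 4)) + 3 = 5*(5 + (c*l + 4)) + 3 = 5*(5 + (4 + c*l)) + 3 = 5*(9 + c*l) + 3 = (45 + 5*c*l) + 3 = 48 + 5*c*l)
-Y(-215, 180) = -(48 + 5*180*(-215)) = -(48 - 193500) = -1*(-193452) = 193452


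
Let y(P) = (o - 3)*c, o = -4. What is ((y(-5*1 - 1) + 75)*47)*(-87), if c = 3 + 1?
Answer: -192183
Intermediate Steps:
c = 4
y(P) = -28 (y(P) = (-4 - 3)*4 = -7*4 = -28)
((y(-5*1 - 1) + 75)*47)*(-87) = ((-28 + 75)*47)*(-87) = (47*47)*(-87) = 2209*(-87) = -192183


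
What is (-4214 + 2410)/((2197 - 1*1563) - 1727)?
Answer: 1804/1093 ≈ 1.6505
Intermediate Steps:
(-4214 + 2410)/((2197 - 1*1563) - 1727) = -1804/((2197 - 1563) - 1727) = -1804/(634 - 1727) = -1804/(-1093) = -1804*(-1/1093) = 1804/1093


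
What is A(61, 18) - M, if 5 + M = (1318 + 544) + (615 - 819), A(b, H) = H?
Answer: -1635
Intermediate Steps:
M = 1653 (M = -5 + ((1318 + 544) + (615 - 819)) = -5 + (1862 - 204) = -5 + 1658 = 1653)
A(61, 18) - M = 18 - 1*1653 = 18 - 1653 = -1635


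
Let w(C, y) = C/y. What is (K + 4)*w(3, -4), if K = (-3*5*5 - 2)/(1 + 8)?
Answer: 41/12 ≈ 3.4167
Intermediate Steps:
K = -77/9 (K = (-15*5 - 2)/9 = (-75 - 2)*(⅑) = -77*⅑ = -77/9 ≈ -8.5556)
(K + 4)*w(3, -4) = (-77/9 + 4)*(3/(-4)) = -41*(-1)/(3*4) = -41/9*(-¾) = 41/12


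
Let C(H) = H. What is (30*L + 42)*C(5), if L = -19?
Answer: -2640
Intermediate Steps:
(30*L + 42)*C(5) = (30*(-19) + 42)*5 = (-570 + 42)*5 = -528*5 = -2640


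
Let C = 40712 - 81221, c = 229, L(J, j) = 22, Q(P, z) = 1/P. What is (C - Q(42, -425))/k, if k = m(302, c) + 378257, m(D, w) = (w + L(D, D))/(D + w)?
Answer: -301144083/2811966052 ≈ -0.10709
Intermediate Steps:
m(D, w) = (22 + w)/(D + w) (m(D, w) = (w + 22)/(D + w) = (22 + w)/(D + w))
C = -40509
k = 200854718/531 (k = (22 + 229)/(302 + 229) + 378257 = 251/531 + 378257 = 200854718/531 ≈ 3.7826e+5)
(C - Q(42, -425))/k = (-40509 - 1/42)/(200854718/531) = (-40509 - 1*1/42)*(531/200854718) = (-40509 - 1/42)*(531/200854718) = -1701379/42*531/200854718 = -301144083/2811966052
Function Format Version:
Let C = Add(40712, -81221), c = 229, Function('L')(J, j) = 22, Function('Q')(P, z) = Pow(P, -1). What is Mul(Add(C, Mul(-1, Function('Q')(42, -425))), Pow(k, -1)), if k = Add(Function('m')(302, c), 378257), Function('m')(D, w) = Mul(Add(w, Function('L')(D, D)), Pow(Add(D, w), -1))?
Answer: Rational(-301144083, 2811966052) ≈ -0.10709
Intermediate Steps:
Function('m')(D, w) = Mul(Pow(Add(D, w), -1), Add(22, w)) (Function('m')(D, w) = Mul(Add(w, 22), Pow(Add(D, w), -1)) = Mul(Add(22, w), Pow(Add(D, w), -1)) = Mul(Pow(Add(D, w), -1), Add(22, w)))
C = -40509
k = Rational(200854718, 531) (k = Add(Mul(Pow(Add(302, 229), -1), Add(22, 229)), 378257) = Add(Mul(Pow(531, -1), 251), 378257) = Add(Mul(Rational(1, 531), 251), 378257) = Add(Rational(251, 531), 378257) = Rational(200854718, 531) ≈ 3.7826e+5)
Mul(Add(C, Mul(-1, Function('Q')(42, -425))), Pow(k, -1)) = Mul(Add(-40509, Mul(-1, Pow(42, -1))), Pow(Rational(200854718, 531), -1)) = Mul(Add(-40509, Mul(-1, Rational(1, 42))), Rational(531, 200854718)) = Mul(Add(-40509, Rational(-1, 42)), Rational(531, 200854718)) = Mul(Rational(-1701379, 42), Rational(531, 200854718)) = Rational(-301144083, 2811966052)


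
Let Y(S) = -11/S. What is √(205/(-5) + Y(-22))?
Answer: 9*I*√2/2 ≈ 6.364*I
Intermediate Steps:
√(205/(-5) + Y(-22)) = √(205/(-5) - 11/(-22)) = √(205*(-⅕) - 11*(-1/22)) = √(-41 + ½) = √(-81/2) = 9*I*√2/2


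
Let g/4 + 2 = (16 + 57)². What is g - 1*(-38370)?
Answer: 59678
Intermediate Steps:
g = 21308 (g = -8 + 4*(16 + 57)² = -8 + 4*73² = -8 + 4*5329 = -8 + 21316 = 21308)
g - 1*(-38370) = 21308 - 1*(-38370) = 21308 + 38370 = 59678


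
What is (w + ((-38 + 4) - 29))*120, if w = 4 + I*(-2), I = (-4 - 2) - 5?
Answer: -4440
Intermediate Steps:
I = -11 (I = -6 - 5 = -11)
w = 26 (w = 4 - 11*(-2) = 4 + 22 = 26)
(w + ((-38 + 4) - 29))*120 = (26 + ((-38 + 4) - 29))*120 = (26 + (-34 - 29))*120 = (26 - 63)*120 = -37*120 = -4440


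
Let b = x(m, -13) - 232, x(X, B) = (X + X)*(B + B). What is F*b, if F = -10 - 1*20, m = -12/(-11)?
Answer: 95280/11 ≈ 8661.8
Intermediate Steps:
m = 12/11 (m = -12*(-1/11) = 12/11 ≈ 1.0909)
x(X, B) = 4*B*X (x(X, B) = (2*X)*(2*B) = 4*B*X)
F = -30 (F = -10 - 20 = -30)
b = -3176/11 (b = 4*(-13)*(12/11) - 232 = -624/11 - 232 = -3176/11 ≈ -288.73)
F*b = -30*(-3176/11) = 95280/11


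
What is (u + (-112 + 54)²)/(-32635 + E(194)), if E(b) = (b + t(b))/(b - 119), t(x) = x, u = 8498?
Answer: -889650/2447237 ≈ -0.36353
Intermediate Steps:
E(b) = 2*b/(-119 + b) (E(b) = (b + b)/(b - 119) = (2*b)/(-119 + b) = 2*b/(-119 + b))
(u + (-112 + 54)²)/(-32635 + E(194)) = (8498 + (-112 + 54)²)/(-32635 + 2*194/(-119 + 194)) = (8498 + (-58)²)/(-32635 + 2*194/75) = (8498 + 3364)/(-32635 + 2*194*(1/75)) = 11862/(-32635 + 388/75) = 11862/(-2447237/75) = 11862*(-75/2447237) = -889650/2447237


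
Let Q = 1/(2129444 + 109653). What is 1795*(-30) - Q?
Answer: -120575373451/2239097 ≈ -53850.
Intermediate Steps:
Q = 1/2239097 ≈ 4.4661e-7
1795*(-30) - Q = 1795*(-30) - 1*1/2239097 = -53850 - 1/2239097 = -120575373451/2239097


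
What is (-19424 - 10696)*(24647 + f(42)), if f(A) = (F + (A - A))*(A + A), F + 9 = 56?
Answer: -861281400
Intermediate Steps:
F = 47 (F = -9 + 56 = 47)
f(A) = 94*A (f(A) = (47 + (A - A))*(A + A) = (47 + 0)*(2*A) = 47*(2*A) = 94*A)
(-19424 - 10696)*(24647 + f(42)) = (-19424 - 10696)*(24647 + 94*42) = -30120*(24647 + 3948) = -30120*28595 = -861281400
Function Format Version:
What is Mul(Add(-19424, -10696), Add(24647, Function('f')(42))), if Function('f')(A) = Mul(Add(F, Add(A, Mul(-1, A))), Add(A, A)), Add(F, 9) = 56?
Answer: -861281400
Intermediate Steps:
F = 47 (F = Add(-9, 56) = 47)
Function('f')(A) = Mul(94, A) (Function('f')(A) = Mul(Add(47, Add(A, Mul(-1, A))), Add(A, A)) = Mul(Add(47, 0), Mul(2, A)) = Mul(47, Mul(2, A)) = Mul(94, A))
Mul(Add(-19424, -10696), Add(24647, Function('f')(42))) = Mul(Add(-19424, -10696), Add(24647, Mul(94, 42))) = Mul(-30120, Add(24647, 3948)) = Mul(-30120, 28595) = -861281400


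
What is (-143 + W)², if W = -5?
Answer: 21904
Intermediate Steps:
(-143 + W)² = (-143 - 5)² = (-148)² = 21904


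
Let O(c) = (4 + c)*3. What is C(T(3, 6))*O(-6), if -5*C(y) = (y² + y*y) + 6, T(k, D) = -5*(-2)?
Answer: 1236/5 ≈ 247.20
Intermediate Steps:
T(k, D) = 10
O(c) = 12 + 3*c
C(y) = -6/5 - 2*y²/5 (C(y) = -((y² + y*y) + 6)/5 = -((y² + y²) + 6)/5 = -(2*y² + 6)/5 = -(6 + 2*y²)/5 = -6/5 - 2*y²/5)
C(T(3, 6))*O(-6) = (-6/5 - ⅖*10²)*(12 + 3*(-6)) = (-6/5 - ⅖*100)*(12 - 18) = (-6/5 - 40)*(-6) = -206/5*(-6) = 1236/5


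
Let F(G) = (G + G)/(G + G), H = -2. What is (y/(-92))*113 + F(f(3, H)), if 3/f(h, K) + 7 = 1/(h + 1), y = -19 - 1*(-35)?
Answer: -429/23 ≈ -18.652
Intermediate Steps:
y = 16 (y = -19 + 35 = 16)
f(h, K) = 3/(-7 + 1/(1 + h)) (f(h, K) = 3/(-7 + 1/(h + 1)) = 3/(-7 + 1/(1 + h)))
F(G) = 1 (F(G) = (2*G)/((2*G)) = (2*G)*(1/(2*G)) = 1)
(y/(-92))*113 + F(f(3, H)) = (16/(-92))*113 + 1 = (16*(-1/92))*113 + 1 = -4/23*113 + 1 = -452/23 + 1 = -429/23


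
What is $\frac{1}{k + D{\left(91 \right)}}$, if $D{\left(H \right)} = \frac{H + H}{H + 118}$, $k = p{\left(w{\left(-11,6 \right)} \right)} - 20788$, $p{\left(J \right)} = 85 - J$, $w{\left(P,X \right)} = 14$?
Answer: $- \frac{209}{4329671} \approx -4.8272 \cdot 10^{-5}$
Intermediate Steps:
$k = -20717$ ($k = \left(85 - 14\right) - 20788 = 71 - 20788 = -20717$)
$D{\left(H \right)} = \frac{2 H}{118 + H}$
$\frac{1}{k + D{\left(91 \right)}} = \frac{1}{-20717 + 2 \cdot 91 \frac{1}{118 + 91}} = \frac{1}{-20717 + 2 \cdot 91 \cdot \frac{1}{209}} = \frac{1}{-20717 + \frac{182}{209}} = \frac{1}{- \frac{4329671}{209}} = - \frac{209}{4329671}$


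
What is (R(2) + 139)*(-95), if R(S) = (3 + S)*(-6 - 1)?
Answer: -9880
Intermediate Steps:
R(S) = -21 - 7*S (R(S) = (3 + S)*(-7) = -21 - 7*S)
(R(2) + 139)*(-95) = ((-21 - 7*2) + 139)*(-95) = ((-21 - 14) + 139)*(-95) = (-35 + 139)*(-95) = 104*(-95) = -9880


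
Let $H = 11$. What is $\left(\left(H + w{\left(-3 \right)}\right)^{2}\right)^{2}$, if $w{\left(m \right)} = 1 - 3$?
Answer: $6561$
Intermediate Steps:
$w{\left(m \right)} = -2$ ($w{\left(m \right)} = 1 - 3 = -2$)
$\left(\left(H + w{\left(-3 \right)}\right)^{2}\right)^{2} = \left(\left(11 - 2\right)^{2}\right)^{2} = \left(9^{2}\right)^{2} = 81^{2} = 6561$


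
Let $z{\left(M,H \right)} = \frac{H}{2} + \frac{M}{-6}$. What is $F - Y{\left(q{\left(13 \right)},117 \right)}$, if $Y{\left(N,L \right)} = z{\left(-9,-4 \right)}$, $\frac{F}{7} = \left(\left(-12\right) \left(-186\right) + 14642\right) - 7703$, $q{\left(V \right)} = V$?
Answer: $\frac{128395}{2} \approx 64198.0$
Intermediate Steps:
$F = 64197$ ($F = 7 \left(\left(\left(-12\right) \left(-186\right) + 14642\right) - 7703\right) = 7 \left(\left(2232 + 14642\right) - 7703\right) = 7 \left(16874 - 7703\right) = 7 \cdot 9171 = 64197$)
$z{\left(M,H \right)} = \frac{H}{2} - \frac{M}{6}$ ($z{\left(M,H \right)} = H \frac{1}{2} + M \left(- \frac{1}{6}\right) = \frac{H}{2} - \frac{M}{6}$)
$Y{\left(N,L \right)} = - \frac{1}{2}$ ($Y{\left(N,L \right)} = \frac{1}{2} \left(-4\right) - - \frac{3}{2} = -2 + \frac{3}{2} = - \frac{1}{2}$)
$F - Y{\left(q{\left(13 \right)},117 \right)} = 64197 - - \frac{1}{2} = 64197 + \frac{1}{2} = \frac{128395}{2}$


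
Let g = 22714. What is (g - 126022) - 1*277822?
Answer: -381130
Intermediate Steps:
(g - 126022) - 1*277822 = (22714 - 126022) - 1*277822 = -103308 - 277822 = -381130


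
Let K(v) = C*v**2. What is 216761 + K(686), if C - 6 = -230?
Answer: -105196743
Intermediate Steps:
C = -224 (C = 6 - 230 = -224)
K(v) = -224*v**2
216761 + K(686) = 216761 - 224*686**2 = 216761 - 224*470596 = 216761 - 105413504 = -105196743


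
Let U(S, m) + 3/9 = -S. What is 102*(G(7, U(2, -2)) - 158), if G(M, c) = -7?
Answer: -16830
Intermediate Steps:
U(S, m) = -⅓ - S
102*(G(7, U(2, -2)) - 158) = 102*(-7 - 158) = 102*(-165) = -16830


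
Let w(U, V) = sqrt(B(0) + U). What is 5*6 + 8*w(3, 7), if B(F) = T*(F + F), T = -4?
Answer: 30 + 8*sqrt(3) ≈ 43.856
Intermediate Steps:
B(F) = -8*F (B(F) = -4*(F + F) = -8*F)
w(U, V) = sqrt(U) (w(U, V) = sqrt(-8*0 + U) = sqrt(0 + U) = sqrt(U))
5*6 + 8*w(3, 7) = 5*6 + 8*sqrt(3) = 30 + 8*sqrt(3)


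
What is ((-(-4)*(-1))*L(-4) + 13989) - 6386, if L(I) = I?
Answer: 7619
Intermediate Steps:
((-(-4)*(-1))*L(-4) + 13989) - 6386 = (-(-4)*(-1)*(-4) + 13989) - 6386 = (-2*2*(-4) + 13989) - 6386 = (-4*(-4) + 13989) - 6386 = (16 + 13989) - 6386 = 14005 - 6386 = 7619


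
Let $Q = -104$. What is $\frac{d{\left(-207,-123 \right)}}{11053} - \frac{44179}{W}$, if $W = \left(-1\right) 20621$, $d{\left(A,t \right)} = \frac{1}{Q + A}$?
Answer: $\frac{151864540836}{70884336943} \approx 2.1424$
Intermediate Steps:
$d{\left(A,t \right)} = \frac{1}{-104 + A}$
$W = -20621$
$\frac{d{\left(-207,-123 \right)}}{11053} - \frac{44179}{W} = \frac{1}{\left(-104 - 207\right) 11053} - \frac{44179}{-20621} = \frac{1}{-311} \cdot \frac{1}{11053} - - \frac{44179}{20621} = \left(- \frac{1}{311}\right) \frac{1}{11053} + \frac{44179}{20621} = - \frac{1}{3437483} + \frac{44179}{20621} = \frac{151864540836}{70884336943}$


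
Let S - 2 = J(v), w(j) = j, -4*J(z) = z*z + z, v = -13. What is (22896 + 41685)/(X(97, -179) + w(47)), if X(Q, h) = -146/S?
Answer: 2389497/1885 ≈ 1267.6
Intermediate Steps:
J(z) = -z/4 - z²/4 (J(z) = -(z*z + z)/4 = -(z² + z)/4 = -(z + z²)/4 = -z/4 - z²/4)
S = -37 (S = 2 - ¼*(-13)*(1 - 13) = 2 - ¼*(-13)*(-12) = 2 - 39 = -37)
X(Q, h) = 146/37 (X(Q, h) = -146/(-37) = -146*(-1/37) = 146/37)
(22896 + 41685)/(X(97, -179) + w(47)) = (22896 + 41685)/(146/37 + 47) = 64581/(1885/37) = 64581*(37/1885) = 2389497/1885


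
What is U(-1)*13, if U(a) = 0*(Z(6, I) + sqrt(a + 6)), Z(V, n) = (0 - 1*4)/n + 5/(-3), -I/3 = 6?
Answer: 0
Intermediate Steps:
I = -18 (I = -3*6 = -18)
Z(V, n) = -5/3 - 4/n (Z(V, n) = (0 - 4)/n + 5*(-1/3) = -4/n - 5/3 = -5/3 - 4/n)
U(a) = 0 (U(a) = 0*((-5/3 - 4/(-18)) + sqrt(a + 6)) = 0*((-5/3 - 4*(-1/18)) + sqrt(6 + a)) = 0*((-5/3 + 2/9) + sqrt(6 + a)) = 0*(-13/9 + sqrt(6 + a)) = 0)
U(-1)*13 = 0*13 = 0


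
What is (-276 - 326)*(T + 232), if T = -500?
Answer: 161336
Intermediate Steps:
(-276 - 326)*(T + 232) = (-276 - 326)*(-500 + 232) = -602*(-268) = 161336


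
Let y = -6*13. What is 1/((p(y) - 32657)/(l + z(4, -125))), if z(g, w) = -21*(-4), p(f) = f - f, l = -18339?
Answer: 18255/32657 ≈ 0.55899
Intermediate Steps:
y = -78
p(f) = 0
z(g, w) = 84
1/((p(y) - 32657)/(l + z(4, -125))) = 1/((0 - 32657)/(-18339 + 84)) = 1/(-32657/(-18255)) = 1/(-32657*(-1/18255)) = 1/(32657/18255) = 18255/32657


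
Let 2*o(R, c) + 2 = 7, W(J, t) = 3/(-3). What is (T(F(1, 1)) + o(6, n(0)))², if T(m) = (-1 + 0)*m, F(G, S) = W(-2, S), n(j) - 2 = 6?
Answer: 49/4 ≈ 12.250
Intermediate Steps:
W(J, t) = -1 (W(J, t) = 3*(-⅓) = -1)
n(j) = 8 (n(j) = 2 + 6 = 8)
F(G, S) = -1
o(R, c) = 5/2 (o(R, c) = -1 + (½)*7 = -1 + 7/2 = 5/2)
T(m) = -m
(T(F(1, 1)) + o(6, n(0)))² = (-1*(-1) + 5/2)² = (1 + 5/2)² = (7/2)² = 49/4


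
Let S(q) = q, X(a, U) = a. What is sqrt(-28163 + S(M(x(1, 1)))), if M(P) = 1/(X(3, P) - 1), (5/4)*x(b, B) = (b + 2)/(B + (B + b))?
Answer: 5*I*sqrt(4506)/2 ≈ 167.82*I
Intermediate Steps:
x(b, B) = 4*(2 + b)/(5*(b + 2*B)) (x(b, B) = 4*((b + 2)/(B + (B + b)))/5 = 4*((2 + b)/(b + 2*B))/5 = 4*(2 + b)/(5*(b + 2*B)))
M(P) = 1/2 (M(P) = 1/(3 - 1) = 1/2)
sqrt(-28163 + S(M(x(1, 1)))) = sqrt(-28163 + 1/2) = sqrt(-56325/2) = 5*I*sqrt(4506)/2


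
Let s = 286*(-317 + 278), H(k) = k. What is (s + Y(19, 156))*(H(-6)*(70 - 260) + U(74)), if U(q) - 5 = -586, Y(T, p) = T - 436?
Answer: -6468189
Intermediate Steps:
Y(T, p) = -436 + T
U(q) = -581 (U(q) = 5 - 586 = -581)
s = -11154 (s = 286*(-39) = -11154)
(s + Y(19, 156))*(H(-6)*(70 - 260) + U(74)) = (-11154 + (-436 + 19))*(-6*(70 - 260) - 581) = (-11154 - 417)*(-6*(-190) - 581) = -11571*(1140 - 581) = -11571*559 = -6468189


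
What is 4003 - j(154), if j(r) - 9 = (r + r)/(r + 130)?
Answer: 283497/71 ≈ 3992.9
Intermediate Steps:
j(r) = 9 + 2*r/(130 + r) (j(r) = 9 + (r + r)/(r + 130) = 9 + (2*r)/(130 + r) = 9 + 2*r/(130 + r))
4003 - j(154) = 4003 - (1170 + 11*154)/(130 + 154) = 4003 - (1170 + 1694)/284 = 4003 - 2864/284 = 4003 - 1*716/71 = 4003 - 716/71 = 283497/71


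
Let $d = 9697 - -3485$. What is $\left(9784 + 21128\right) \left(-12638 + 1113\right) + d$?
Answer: $-356247618$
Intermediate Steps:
$d = 13182$ ($d = 9697 + 3485 = 13182$)
$\left(9784 + 21128\right) \left(-12638 + 1113\right) + d = \left(9784 + 21128\right) \left(-12638 + 1113\right) + 13182 = 30912 \left(-11525\right) + 13182 = -356260800 + 13182 = -356247618$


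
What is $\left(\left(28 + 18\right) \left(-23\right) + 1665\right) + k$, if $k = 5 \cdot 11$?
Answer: $662$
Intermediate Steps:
$k = 55$
$\left(\left(28 + 18\right) \left(-23\right) + 1665\right) + k = \left(\left(28 + 18\right) \left(-23\right) + 1665\right) + 55 = \left(46 \left(-23\right) + 1665\right) + 55 = \left(-1058 + 1665\right) + 55 = 607 + 55 = 662$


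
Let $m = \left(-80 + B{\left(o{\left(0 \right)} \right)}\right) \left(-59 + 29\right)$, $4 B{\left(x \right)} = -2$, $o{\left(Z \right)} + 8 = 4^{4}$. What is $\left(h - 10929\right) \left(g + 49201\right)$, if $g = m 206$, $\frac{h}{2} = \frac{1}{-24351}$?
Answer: $- \frac{145492013493971}{24351} \approx -5.9748 \cdot 10^{9}$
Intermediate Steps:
$o{\left(Z \right)} = 248$ ($o{\left(Z \right)} = -8 + 4^{4} = -8 + 256 = 248$)
$B{\left(x \right)} = - \frac{1}{2}$ ($B{\left(x \right)} = \frac{1}{4} \left(-2\right) = - \frac{1}{2}$)
$m = 2415$ ($m = \left(-80 - \frac{1}{2}\right) \left(-59 + 29\right) = \left(- \frac{161}{2}\right) \left(-30\right) = 2415$)
$h = - \frac{2}{24351}$ ($h = \frac{2}{-24351} = 2 \left(- \frac{1}{24351}\right) = - \frac{2}{24351} \approx -8.2132 \cdot 10^{-5}$)
$g = 497490$ ($g = 2415 \cdot 206 = 497490$)
$\left(h - 10929\right) \left(g + 49201\right) = \left(- \frac{2}{24351} - 10929\right) \left(497490 + 49201\right) = \left(- \frac{266132081}{24351}\right) 546691 = - \frac{145492013493971}{24351}$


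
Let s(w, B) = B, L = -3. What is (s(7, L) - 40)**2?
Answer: 1849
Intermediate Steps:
(s(7, L) - 40)**2 = (-3 - 40)**2 = (-43)**2 = 1849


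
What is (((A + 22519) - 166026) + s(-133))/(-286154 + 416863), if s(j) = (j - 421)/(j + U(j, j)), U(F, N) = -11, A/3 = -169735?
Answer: -46994987/9411048 ≈ -4.9936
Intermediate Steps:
A = -509205 (A = 3*(-169735) = -509205)
s(j) = (-421 + j)/(-11 + j) (s(j) = (j - 421)/(j - 11) = (-421 + j)/(-11 + j))
(((A + 22519) - 166026) + s(-133))/(-286154 + 416863) = (((-509205 + 22519) - 166026) + (-421 - 133)/(-11 - 133))/(-286154 + 416863) = ((-486686 - 166026) - 554/(-144))/130709 = (-652712 - 1/144*(-554))*(1/130709) = (-652712 + 277/72)*(1/130709) = -46994987/72*1/130709 = -46994987/9411048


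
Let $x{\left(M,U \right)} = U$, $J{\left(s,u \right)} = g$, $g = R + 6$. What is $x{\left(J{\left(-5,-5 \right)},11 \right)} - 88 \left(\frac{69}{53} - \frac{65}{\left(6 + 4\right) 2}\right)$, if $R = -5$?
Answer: $\frac{9669}{53} \approx 182.43$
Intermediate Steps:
$g = 1$ ($g = -5 + 6 = 1$)
$J{\left(s,u \right)} = 1$
$x{\left(J{\left(-5,-5 \right)},11 \right)} - 88 \left(\frac{69}{53} - \frac{65}{\left(6 + 4\right) 2}\right) = 11 - 88 \left(\frac{69}{53} - \frac{65}{\left(6 + 4\right) 2}\right) = 11 - 88 \left(69 \cdot \frac{1}{53} - \frac{65}{10 \cdot 2}\right) = 11 - 88 \left(\frac{69}{53} - \frac{65}{20}\right) = 11 - 88 \left(\frac{69}{53} - \frac{13}{4}\right) = 11 - - \frac{9086}{53} = 11 + \frac{9086}{53} = \frac{9669}{53}$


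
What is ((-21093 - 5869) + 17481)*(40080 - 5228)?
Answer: -330431812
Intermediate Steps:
((-21093 - 5869) + 17481)*(40080 - 5228) = (-26962 + 17481)*34852 = -9481*34852 = -330431812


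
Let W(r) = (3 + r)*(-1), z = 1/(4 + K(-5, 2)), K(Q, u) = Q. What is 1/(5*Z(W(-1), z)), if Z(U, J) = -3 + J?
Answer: -1/20 ≈ -0.050000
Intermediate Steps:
z = -1 (z = 1/(4 - 5) = 1/(-1) = -1)
W(r) = -3 - r
1/(5*Z(W(-1), z)) = 1/(5*(-3 - 1)) = 1/(5*(-4)) = 1/(-20) = -1/20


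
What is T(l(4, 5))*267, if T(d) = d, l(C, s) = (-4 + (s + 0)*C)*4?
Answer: 17088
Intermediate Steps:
l(C, s) = -16 + 4*C*s (l(C, s) = (-4 + s*C)*4 = (-4 + C*s)*4 = -16 + 4*C*s)
T(l(4, 5))*267 = (-16 + 4*4*5)*267 = (-16 + 80)*267 = 64*267 = 17088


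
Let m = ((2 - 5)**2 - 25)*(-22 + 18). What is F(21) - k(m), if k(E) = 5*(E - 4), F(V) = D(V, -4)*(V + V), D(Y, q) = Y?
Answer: 582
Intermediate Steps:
m = 64 (m = ((-3)**2 - 25)*(-4) = (9 - 25)*(-4) = -16*(-4) = 64)
F(V) = 2*V**2 (F(V) = V*(V + V) = V*(2*V) = 2*V**2)
k(E) = -20 + 5*E (k(E) = 5*(-4 + E) = -20 + 5*E)
F(21) - k(m) = 2*21**2 - (-20 + 5*64) = 2*441 - (-20 + 320) = 882 - 1*300 = 882 - 300 = 582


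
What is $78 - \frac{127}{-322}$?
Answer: $\frac{25243}{322} \approx 78.394$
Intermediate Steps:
$78 - \frac{127}{-322} = 78 - - \frac{127}{322} = 78 + \frac{127}{322} = \frac{25243}{322}$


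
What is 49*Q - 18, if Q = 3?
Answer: 129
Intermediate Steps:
49*Q - 18 = 49*3 - 18 = 147 - 18 = 129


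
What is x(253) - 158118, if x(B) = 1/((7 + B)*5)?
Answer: -205553399/1300 ≈ -1.5812e+5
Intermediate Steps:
x(B) = 1/(35 + 5*B)
x(253) - 158118 = 1/(5*(7 + 253)) - 158118 = (⅕)/260 - 158118 = (⅕)*(1/260) - 158118 = 1/1300 - 158118 = -205553399/1300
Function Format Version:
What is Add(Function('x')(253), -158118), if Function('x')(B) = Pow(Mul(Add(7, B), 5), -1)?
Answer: Rational(-205553399, 1300) ≈ -1.5812e+5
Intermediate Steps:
Function('x')(B) = Pow(Add(35, Mul(5, B)), -1)
Add(Function('x')(253), -158118) = Add(Mul(Rational(1, 5), Pow(Add(7, 253), -1)), -158118) = Add(Mul(Rational(1, 5), Pow(260, -1)), -158118) = Add(Mul(Rational(1, 5), Rational(1, 260)), -158118) = Add(Rational(1, 1300), -158118) = Rational(-205553399, 1300)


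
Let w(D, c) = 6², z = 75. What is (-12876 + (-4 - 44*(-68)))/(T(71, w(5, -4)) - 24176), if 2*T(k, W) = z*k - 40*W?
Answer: 19776/44467 ≈ 0.44473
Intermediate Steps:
w(D, c) = 36
T(k, W) = -20*W + 75*k/2 (T(k, W) = (75*k - 40*W)/2 = (-40*W + 75*k)/2 = -20*W + 75*k/2)
(-12876 + (-4 - 44*(-68)))/(T(71, w(5, -4)) - 24176) = (-12876 + (-4 - 44*(-68)))/((-20*36 + (75/2)*71) - 24176) = (-12876 + (-4 + 2992))/((-720 + 5325/2) - 24176) = (-12876 + 2988)/(3885/2 - 24176) = -9888/(-44467/2) = -9888*(-2/44467) = 19776/44467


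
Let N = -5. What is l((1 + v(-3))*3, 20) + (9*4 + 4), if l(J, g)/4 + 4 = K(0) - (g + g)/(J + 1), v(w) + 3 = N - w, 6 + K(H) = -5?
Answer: -60/11 ≈ -5.4545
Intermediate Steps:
K(H) = -11 (K(H) = -6 - 5 = -11)
v(w) = -8 - w (v(w) = -3 + (-5 - w) = -8 - w)
l(J, g) = -60 - 8*g/(1 + J) (l(J, g) = -16 + 4*(-11 - (g + g)/(J + 1)) = -16 + 4*(-11 - 2*g/(1 + J)) = -16 + (-44 - 8*g/(1 + J)) = -60 - 8*g/(1 + J))
l((1 + v(-3))*3, 20) + (9*4 + 4) = 4*(-15 - 15*(1 + (-8 - 1*(-3)))*3 - 2*20)/(1 + (1 + (-8 - 1*(-3)))*3) + (9*4 + 4) = 4*(-15 - 15*(1 + (-8 + 3))*3 - 40)/(1 + (1 + (-8 + 3))*3) + (36 + 4) = 4*(-15 - 15*(1 - 5)*3 - 40)/(1 + (1 - 5)*3) + 40 = 4*(-15 - (-60)*3 - 40)/(1 - 4*3) + 40 = 4*(-15 - 15*(-12) - 40)/(1 - 12) + 40 = 4*(-15 + 180 - 40)/(-11) + 40 = 4*(-1/11)*125 + 40 = -500/11 + 40 = -60/11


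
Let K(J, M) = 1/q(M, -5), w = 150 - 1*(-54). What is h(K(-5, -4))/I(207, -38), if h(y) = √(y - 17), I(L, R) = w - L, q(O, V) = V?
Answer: -I*√430/15 ≈ -1.3824*I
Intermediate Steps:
w = 204 (w = 150 + 54 = 204)
I(L, R) = 204 - L
K(J, M) = -⅕ (K(J, M) = 1/(-5) = -⅕)
h(y) = √(-17 + y)
h(K(-5, -4))/I(207, -38) = √(-17 - ⅕)/(204 - 1*207) = √(-86/5)/(204 - 207) = (I*√430/5)/(-3) = (I*√430/5)*(-⅓) = -I*√430/15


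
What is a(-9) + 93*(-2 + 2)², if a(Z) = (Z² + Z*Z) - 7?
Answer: 155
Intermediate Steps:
a(Z) = -7 + 2*Z² (a(Z) = (Z² + Z²) - 7 = 2*Z² - 7 = -7 + 2*Z²)
a(-9) + 93*(-2 + 2)² = (-7 + 2*(-9)²) + 93*(-2 + 2)² = (-7 + 2*81) + 93*0² = (-7 + 162) + 93*0 = 155 + 0 = 155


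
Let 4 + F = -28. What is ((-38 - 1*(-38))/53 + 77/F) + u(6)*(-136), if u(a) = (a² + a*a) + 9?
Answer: -352589/32 ≈ -11018.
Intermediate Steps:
u(a) = 9 + 2*a² (u(a) = (a² + a²) + 9 = 2*a² + 9 = 9 + 2*a²)
F = -32 (F = -4 - 28 = -32)
((-38 - 1*(-38))/53 + 77/F) + u(6)*(-136) = ((-38 - 1*(-38))/53 + 77/(-32)) + (9 + 2*6²)*(-136) = ((-38 + 38)*(1/53) + 77*(-1/32)) + (9 + 2*36)*(-136) = (0*(1/53) - 77/32) + (9 + 72)*(-136) = (0 - 77/32) + 81*(-136) = -77/32 - 11016 = -352589/32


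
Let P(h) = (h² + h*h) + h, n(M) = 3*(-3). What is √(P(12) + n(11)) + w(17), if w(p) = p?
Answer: 17 + √291 ≈ 34.059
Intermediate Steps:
n(M) = -9
P(h) = h + 2*h² (P(h) = (h² + h²) + h = 2*h² + h = h + 2*h²)
√(P(12) + n(11)) + w(17) = √(12*(1 + 2*12) - 9) + 17 = √(12*(1 + 24) - 9) + 17 = √(12*25 - 9) + 17 = √(300 - 9) + 17 = √291 + 17 = 17 + √291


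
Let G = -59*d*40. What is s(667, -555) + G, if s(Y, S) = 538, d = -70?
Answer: 165738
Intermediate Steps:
G = 165200 (G = -59*(-70)*40 = 4130*40 = 165200)
s(667, -555) + G = 538 + 165200 = 165738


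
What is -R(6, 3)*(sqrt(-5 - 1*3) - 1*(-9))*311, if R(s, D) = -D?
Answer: 8397 + 1866*I*sqrt(2) ≈ 8397.0 + 2638.9*I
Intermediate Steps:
-R(6, 3)*(sqrt(-5 - 1*3) - 1*(-9))*311 = -(-1*3)*(sqrt(-5 - 1*3) - 1*(-9))*311 = -(-3)*(sqrt(-5 - 3) + 9)*311 = -(-3)*(sqrt(-8) + 9)*311 = -(-3)*(2*I*sqrt(2) + 9)*311 = -(-3)*(9 + 2*I*sqrt(2))*311 = -(-27 - 6*I*sqrt(2))*311 = (27 + 6*I*sqrt(2))*311 = 8397 + 1866*I*sqrt(2)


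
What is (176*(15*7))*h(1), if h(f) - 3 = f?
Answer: 73920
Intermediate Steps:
h(f) = 3 + f
(176*(15*7))*h(1) = (176*(15*7))*(3 + 1) = (176*105)*4 = 18480*4 = 73920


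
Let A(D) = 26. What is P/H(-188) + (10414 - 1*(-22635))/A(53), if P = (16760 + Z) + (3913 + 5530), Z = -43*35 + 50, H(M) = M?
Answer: 1392441/1222 ≈ 1139.5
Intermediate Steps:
Z = -1455 (Z = -1505 + 50 = -1455)
P = 24748 (P = (16760 - 1455) + (3913 + 5530) = 15305 + 9443 = 24748)
P/H(-188) + (10414 - 1*(-22635))/A(53) = 24748/(-188) + (10414 - 1*(-22635))/26 = 24748*(-1/188) + (10414 + 22635)*(1/26) = -6187/47 + 33049*(1/26) = -6187/47 + 33049/26 = 1392441/1222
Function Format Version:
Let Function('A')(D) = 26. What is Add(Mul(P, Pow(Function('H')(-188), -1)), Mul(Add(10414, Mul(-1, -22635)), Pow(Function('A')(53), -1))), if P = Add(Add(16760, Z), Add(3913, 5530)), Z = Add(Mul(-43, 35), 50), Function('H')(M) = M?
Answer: Rational(1392441, 1222) ≈ 1139.5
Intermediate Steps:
Z = -1455 (Z = Add(-1505, 50) = -1455)
P = 24748 (P = Add(Add(16760, -1455), Add(3913, 5530)) = Add(15305, 9443) = 24748)
Add(Mul(P, Pow(Function('H')(-188), -1)), Mul(Add(10414, Mul(-1, -22635)), Pow(Function('A')(53), -1))) = Add(Mul(24748, Pow(-188, -1)), Mul(Add(10414, Mul(-1, -22635)), Pow(26, -1))) = Add(Mul(24748, Rational(-1, 188)), Mul(Add(10414, 22635), Rational(1, 26))) = Add(Rational(-6187, 47), Mul(33049, Rational(1, 26))) = Add(Rational(-6187, 47), Rational(33049, 26)) = Rational(1392441, 1222)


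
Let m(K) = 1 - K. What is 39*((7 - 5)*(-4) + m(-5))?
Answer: -78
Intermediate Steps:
39*((7 - 5)*(-4) + m(-5)) = 39*((7 - 5)*(-4) + (1 - 1*(-5))) = 39*(2*(-4) + (1 + 5)) = 39*(-8 + 6) = 39*(-2) = -78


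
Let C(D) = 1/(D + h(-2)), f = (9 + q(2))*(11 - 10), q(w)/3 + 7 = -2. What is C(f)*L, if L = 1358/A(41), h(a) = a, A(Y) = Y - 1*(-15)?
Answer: -97/80 ≈ -1.2125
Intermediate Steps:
A(Y) = 15 + Y (A(Y) = Y + 15 = 15 + Y)
q(w) = -27 (q(w) = -21 + 3*(-2) = -21 - 6 = -27)
f = -18 (f = (9 - 27)*(11 - 10) = -18*1 = -18)
L = 97/4 (L = 1358/(15 + 41) = 1358/56 = 1358*(1/56) = 97/4 ≈ 24.250)
C(D) = 1/(-2 + D) (C(D) = 1/(D - 2) = 1/(-2 + D))
C(f)*L = (97/4)/(-2 - 18) = (97/4)/(-20) = -1/20*97/4 = -97/80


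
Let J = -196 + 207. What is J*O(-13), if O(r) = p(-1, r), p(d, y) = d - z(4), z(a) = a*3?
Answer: -143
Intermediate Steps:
z(a) = 3*a
p(d, y) = -12 + d (p(d, y) = d - 3*4 = d - 1*12 = d - 12 = -12 + d)
O(r) = -13 (O(r) = -12 - 1 = -13)
J = 11
J*O(-13) = 11*(-13) = -143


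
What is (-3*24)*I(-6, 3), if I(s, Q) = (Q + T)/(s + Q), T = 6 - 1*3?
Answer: 144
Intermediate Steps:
T = 3 (T = 6 - 3 = 3)
I(s, Q) = (3 + Q)/(Q + s) (I(s, Q) = (Q + 3)/(s + Q) = (3 + Q)/(Q + s))
(-3*24)*I(-6, 3) = (-3*24)*((3 + 3)/(3 - 6)) = -72*6/(-3) = -(-24)*6 = -72*(-2) = 144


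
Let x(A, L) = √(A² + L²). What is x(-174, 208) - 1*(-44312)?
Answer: 44312 + 2*√18385 ≈ 44583.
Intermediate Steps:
x(-174, 208) - 1*(-44312) = √((-174)² + 208²) - 1*(-44312) = √(30276 + 43264) + 44312 = √73540 + 44312 = 2*√18385 + 44312 = 44312 + 2*√18385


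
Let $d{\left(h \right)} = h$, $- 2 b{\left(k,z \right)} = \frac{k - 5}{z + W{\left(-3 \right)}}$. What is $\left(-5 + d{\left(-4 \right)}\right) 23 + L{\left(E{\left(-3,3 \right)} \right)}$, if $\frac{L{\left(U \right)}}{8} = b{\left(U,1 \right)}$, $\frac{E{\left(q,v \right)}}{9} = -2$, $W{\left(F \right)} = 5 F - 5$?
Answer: $- \frac{4025}{19} \approx -211.84$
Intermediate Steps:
$W{\left(F \right)} = -5 + 5 F$
$E{\left(q,v \right)} = -18$ ($E{\left(q,v \right)} = 9 \left(-2\right) = -18$)
$b{\left(k,z \right)} = - \frac{-5 + k}{2 \left(-20 + z\right)}$ ($b{\left(k,z \right)} = - \frac{\left(k - 5\right) \frac{1}{z + \left(-5 + 5 \left(-3\right)\right)}}{2} = - \frac{\left(-5 + k\right) \frac{1}{z - 20}}{2} = - \frac{\left(-5 + k\right) \frac{1}{-20 + z}}{2} = - \frac{\frac{1}{-20 + z} \left(-5 + k\right)}{2} = - \frac{-5 + k}{2 \left(-20 + z\right)}$)
$L{\left(U \right)} = - \frac{20}{19} + \frac{4 U}{19}$ ($L{\left(U \right)} = 8 \frac{5 - U}{2 \left(-20 + 1\right)} = 8 \frac{5 - U}{2 \left(-19\right)} = 8 \cdot \frac{1}{2} \left(- \frac{1}{19}\right) \left(5 - U\right) = 8 \left(- \frac{5}{38} + \frac{U}{38}\right) = - \frac{20}{19} + \frac{4 U}{19}$)
$\left(-5 + d{\left(-4 \right)}\right) 23 + L{\left(E{\left(-3,3 \right)} \right)} = \left(-5 - 4\right) 23 + \left(- \frac{20}{19} + \frac{4}{19} \left(-18\right)\right) = \left(-9\right) 23 - \frac{92}{19} = -207 - \frac{92}{19} = - \frac{4025}{19}$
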